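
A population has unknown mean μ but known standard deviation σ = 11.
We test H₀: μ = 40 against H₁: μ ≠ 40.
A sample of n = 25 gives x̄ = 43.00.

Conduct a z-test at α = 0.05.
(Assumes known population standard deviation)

Answer: z = 1.3636, fail to reject H₀

Derivation:
Standard error: SE = σ/√n = 11/√25 = 2.2000
z-statistic: z = (x̄ - μ₀)/SE = (43.00 - 40)/2.2000 = 1.3636
Critical value: ±1.960
p-value = 0.1727
Decision: fail to reject H₀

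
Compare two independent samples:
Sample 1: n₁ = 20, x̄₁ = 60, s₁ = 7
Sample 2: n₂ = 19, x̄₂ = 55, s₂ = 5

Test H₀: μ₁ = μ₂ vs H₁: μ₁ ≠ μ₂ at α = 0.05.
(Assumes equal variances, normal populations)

Pooled variance: s²_p = [19×7² + 18×5²]/(37) = 37.3243
s_p = 6.1094
SE = s_p×√(1/n₁ + 1/n₂) = 6.1094×√(1/20 + 1/19) = 1.9572
t = (x̄₁ - x̄₂)/SE = (60 - 55)/1.9572 = 2.5547
df = 37, t-critical = ±2.026
Decision: reject H₀

Answer: t = 2.5547, reject H₀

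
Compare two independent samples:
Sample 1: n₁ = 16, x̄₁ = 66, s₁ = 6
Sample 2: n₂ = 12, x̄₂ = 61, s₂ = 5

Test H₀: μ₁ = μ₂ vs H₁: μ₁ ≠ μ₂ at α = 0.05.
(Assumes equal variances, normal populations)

Pooled variance: s²_p = [15×6² + 11×5²]/(26) = 31.3462
s_p = 5.5988
SE = s_p×√(1/n₁ + 1/n₂) = 5.5988×√(1/16 + 1/12) = 2.1381
t = (x̄₁ - x̄₂)/SE = (66 - 61)/2.1381 = 2.3385
df = 26, t-critical = ±2.056
Decision: reject H₀

Answer: t = 2.3385, reject H₀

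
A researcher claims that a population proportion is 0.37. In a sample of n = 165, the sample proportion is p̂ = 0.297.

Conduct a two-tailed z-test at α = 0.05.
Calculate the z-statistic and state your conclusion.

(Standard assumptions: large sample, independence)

H₀: p = 0.37, H₁: p ≠ 0.37
Standard error: SE = √(p₀(1-p₀)/n) = √(0.37×0.63/165) = 0.037586
z-statistic: z = (p̂ - p₀)/SE = (0.297 - 0.37)/0.037586 = -1.9422
Critical value: z_0.025 = ±1.960
p-value = 0.0521
Decision: fail to reject H₀ at α = 0.05

Answer: z = -1.9422, fail to reject H₀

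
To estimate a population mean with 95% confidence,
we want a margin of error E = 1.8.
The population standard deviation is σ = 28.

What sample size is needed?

Answer: n = 930

Derivation:
z_0.025 = 1.960
n = (z×σ/E)² = (1.960×28/1.8)²
n = 929.5723
Round up: n = 930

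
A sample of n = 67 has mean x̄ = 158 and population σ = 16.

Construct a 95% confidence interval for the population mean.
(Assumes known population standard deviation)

Answer: (154.1688, 161.8312)

Derivation:
Confidence level: 95%, α = 0.05
z_0.025 = 1.960
SE = σ/√n = 16/√67 = 1.9547
Margin of error = 1.960 × 1.9547 = 3.8312
CI: x̄ ± margin = 158 ± 3.8312
CI: (154.1688, 161.8312)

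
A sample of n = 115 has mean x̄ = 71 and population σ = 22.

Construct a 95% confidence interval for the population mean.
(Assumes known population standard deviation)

Confidence level: 95%, α = 0.05
z_0.025 = 1.960
SE = σ/√n = 22/√115 = 2.0515
Margin of error = 1.960 × 2.0515 = 4.0209
CI: x̄ ± margin = 71 ± 4.0209
CI: (66.9791, 75.0209)

Answer: (66.9791, 75.0209)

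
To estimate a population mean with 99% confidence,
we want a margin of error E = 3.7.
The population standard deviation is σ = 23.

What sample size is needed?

z_0.005 = 2.576
n = (z×σ/E)² = (2.576×23/3.7)²
n = 256.4153
Round up: n = 257

Answer: n = 257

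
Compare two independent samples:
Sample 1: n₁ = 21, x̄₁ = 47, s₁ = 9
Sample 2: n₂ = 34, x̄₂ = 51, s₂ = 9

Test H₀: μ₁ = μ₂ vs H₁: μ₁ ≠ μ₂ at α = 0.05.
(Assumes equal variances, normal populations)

Pooled variance: s²_p = [20×9² + 33×9²]/(53) = 81.0000
s_p = 9.0000
SE = s_p×√(1/n₁ + 1/n₂) = 9.0000×√(1/21 + 1/34) = 2.4979
t = (x̄₁ - x̄₂)/SE = (47 - 51)/2.4979 = -1.6013
df = 53, t-critical = ±2.006
Decision: fail to reject H₀

Answer: t = -1.6013, fail to reject H₀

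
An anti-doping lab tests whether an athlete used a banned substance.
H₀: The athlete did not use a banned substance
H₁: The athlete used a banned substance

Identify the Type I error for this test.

Answer: Falsely accusing a clean athlete of doping

Derivation:
Type I error (α): Rejecting H₀ when H₀ is true
Type II error (β): Failing to reject H₀ when H₁ is true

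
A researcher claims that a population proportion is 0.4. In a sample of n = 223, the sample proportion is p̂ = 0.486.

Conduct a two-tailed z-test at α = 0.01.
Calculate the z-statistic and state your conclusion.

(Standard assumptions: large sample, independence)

H₀: p = 0.4, H₁: p ≠ 0.4
Standard error: SE = √(p₀(1-p₀)/n) = √(0.4×0.6/223) = 0.032806
z-statistic: z = (p̂ - p₀)/SE = (0.486 - 0.4)/0.032806 = 2.6215
Critical value: z_0.005 = ±2.576
p-value = 0.0088
Decision: reject H₀ at α = 0.01

Answer: z = 2.6215, reject H₀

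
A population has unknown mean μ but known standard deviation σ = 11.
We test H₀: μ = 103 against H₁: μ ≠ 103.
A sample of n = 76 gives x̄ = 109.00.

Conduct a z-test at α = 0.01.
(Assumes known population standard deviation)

Standard error: SE = σ/√n = 11/√76 = 1.2618
z-statistic: z = (x̄ - μ₀)/SE = (109.00 - 103)/1.2618 = 4.7551
Critical value: ±2.576
p-value < 0.0001
Decision: reject H₀

Answer: z = 4.7551, reject H₀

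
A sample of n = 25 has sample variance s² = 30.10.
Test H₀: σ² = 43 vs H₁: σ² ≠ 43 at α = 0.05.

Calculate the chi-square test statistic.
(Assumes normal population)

df = n - 1 = 24
χ² = (n-1)s²/σ₀² = 24×30.10/43 = 16.8000
Critical values: χ²_{0.975,24} = 12.401, χ²_{0.025,24} = 39.364
Rejection region: χ² < 12.401 or χ² > 39.364
Decision: fail to reject H₀

Answer: χ² = 16.8000, fail to reject H₀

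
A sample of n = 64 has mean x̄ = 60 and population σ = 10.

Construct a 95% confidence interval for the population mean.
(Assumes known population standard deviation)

Confidence level: 95%, α = 0.05
z_0.025 = 1.960
SE = σ/√n = 10/√64 = 1.2500
Margin of error = 1.960 × 1.2500 = 2.4500
CI: x̄ ± margin = 60 ± 2.4500
CI: (57.5500, 62.4500)

Answer: (57.5500, 62.4500)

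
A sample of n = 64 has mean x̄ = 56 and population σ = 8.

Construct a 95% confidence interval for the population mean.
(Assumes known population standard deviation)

Confidence level: 95%, α = 0.05
z_0.025 = 1.960
SE = σ/√n = 8/√64 = 1.0000
Margin of error = 1.960 × 1.0000 = 1.9600
CI: x̄ ± margin = 56 ± 1.9600
CI: (54.0400, 57.9600)

Answer: (54.0400, 57.9600)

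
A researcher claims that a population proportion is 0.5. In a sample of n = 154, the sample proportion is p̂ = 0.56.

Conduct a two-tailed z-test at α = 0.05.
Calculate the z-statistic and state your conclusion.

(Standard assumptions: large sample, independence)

Answer: z = 1.4892, fail to reject H₀

Derivation:
H₀: p = 0.5, H₁: p ≠ 0.5
Standard error: SE = √(p₀(1-p₀)/n) = √(0.5×0.5/154) = 0.040291
z-statistic: z = (p̂ - p₀)/SE = (0.56 - 0.5)/0.040291 = 1.4892
Critical value: z_0.025 = ±1.960
p-value = 0.1364
Decision: fail to reject H₀ at α = 0.05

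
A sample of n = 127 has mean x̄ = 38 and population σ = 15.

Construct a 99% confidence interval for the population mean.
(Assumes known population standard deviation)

Confidence level: 99%, α = 0.01
z_0.005 = 2.576
SE = σ/√n = 15/√127 = 1.3310
Margin of error = 2.576 × 1.3310 = 3.4287
CI: x̄ ± margin = 38 ± 3.4287
CI: (34.5713, 41.4287)

Answer: (34.5713, 41.4287)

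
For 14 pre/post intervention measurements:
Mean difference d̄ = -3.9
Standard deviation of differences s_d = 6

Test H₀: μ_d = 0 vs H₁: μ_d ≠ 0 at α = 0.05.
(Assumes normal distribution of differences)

Answer: t = -2.4320, reject H₀

Derivation:
df = n - 1 = 13
SE = s_d/√n = 6/√14 = 1.6036
t = d̄/SE = -3.9/1.6036 = -2.4320
Critical value: t_{0.025,13} = ±2.160
p-value ≈ 0.0302
Decision: reject H₀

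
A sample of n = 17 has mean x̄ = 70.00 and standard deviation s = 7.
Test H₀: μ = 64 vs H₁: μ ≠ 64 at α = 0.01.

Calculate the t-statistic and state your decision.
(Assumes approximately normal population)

Answer: t = 3.5342, reject H₀

Derivation:
df = n - 1 = 16
SE = s/√n = 7/√17 = 1.6977
t = (x̄ - μ₀)/SE = (70.00 - 64)/1.6977 = 3.5342
Critical value: t_{0.005,16} = ±2.921
p-value ≈ 0.0028
Decision: reject H₀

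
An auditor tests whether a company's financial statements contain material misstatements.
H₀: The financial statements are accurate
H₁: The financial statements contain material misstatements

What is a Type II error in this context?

Answer: Failing to detect material misstatements that are actually present

Derivation:
Type I error (α): Rejecting H₀ when H₀ is true
Type II error (β): Failing to reject H₀ when H₁ is true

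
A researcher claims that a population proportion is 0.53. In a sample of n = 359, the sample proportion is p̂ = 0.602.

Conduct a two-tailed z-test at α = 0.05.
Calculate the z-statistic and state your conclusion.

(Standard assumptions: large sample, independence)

Answer: z = 2.7334, reject H₀

Derivation:
H₀: p = 0.53, H₁: p ≠ 0.53
Standard error: SE = √(p₀(1-p₀)/n) = √(0.53×0.47/359) = 0.026341
z-statistic: z = (p̂ - p₀)/SE = (0.602 - 0.53)/0.026341 = 2.7334
Critical value: z_0.025 = ±1.960
p-value = 0.0063
Decision: reject H₀ at α = 0.05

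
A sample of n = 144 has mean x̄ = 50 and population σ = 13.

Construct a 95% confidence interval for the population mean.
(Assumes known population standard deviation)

Answer: (47.8767, 52.1233)

Derivation:
Confidence level: 95%, α = 0.05
z_0.025 = 1.960
SE = σ/√n = 13/√144 = 1.0833
Margin of error = 1.960 × 1.0833 = 2.1233
CI: x̄ ± margin = 50 ± 2.1233
CI: (47.8767, 52.1233)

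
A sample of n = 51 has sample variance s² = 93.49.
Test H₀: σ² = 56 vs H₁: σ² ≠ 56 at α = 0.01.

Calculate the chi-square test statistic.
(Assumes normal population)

df = n - 1 = 50
χ² = (n-1)s²/σ₀² = 50×93.49/56 = 83.4732
Critical values: χ²_{0.995,50} = 27.991, χ²_{0.005,50} = 79.490
Rejection region: χ² < 27.991 or χ² > 79.490
Decision: reject H₀

Answer: χ² = 83.4732, reject H₀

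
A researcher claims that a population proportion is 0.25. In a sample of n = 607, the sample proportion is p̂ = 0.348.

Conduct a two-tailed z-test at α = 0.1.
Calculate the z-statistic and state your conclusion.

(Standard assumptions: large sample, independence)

H₀: p = 0.25, H₁: p ≠ 0.25
Standard error: SE = √(p₀(1-p₀)/n) = √(0.25×0.75/607) = 0.017575
z-statistic: z = (p̂ - p₀)/SE = (0.348 - 0.25)/0.017575 = 5.5761
Critical value: z_0.05 = ±1.645
p-value < 0.0001
Decision: reject H₀ at α = 0.1

Answer: z = 5.5761, reject H₀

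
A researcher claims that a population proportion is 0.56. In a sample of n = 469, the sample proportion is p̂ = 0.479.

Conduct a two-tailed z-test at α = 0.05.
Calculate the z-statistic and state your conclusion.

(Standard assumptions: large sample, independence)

H₀: p = 0.56, H₁: p ≠ 0.56
Standard error: SE = √(p₀(1-p₀)/n) = √(0.56×0.44/469) = 0.022921
z-statistic: z = (p̂ - p₀)/SE = (0.479 - 0.56)/0.022921 = -3.5339
Critical value: z_0.025 = ±1.960
p-value = 0.0004
Decision: reject H₀ at α = 0.05

Answer: z = -3.5339, reject H₀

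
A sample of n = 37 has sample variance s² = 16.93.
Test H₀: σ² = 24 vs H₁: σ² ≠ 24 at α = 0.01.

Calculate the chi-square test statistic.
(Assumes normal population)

Answer: χ² = 25.3950, fail to reject H₀

Derivation:
df = n - 1 = 36
χ² = (n-1)s²/σ₀² = 36×16.93/24 = 25.3950
Critical values: χ²_{0.995,36} = 17.887, χ²_{0.005,36} = 61.581
Rejection region: χ² < 17.887 or χ² > 61.581
Decision: fail to reject H₀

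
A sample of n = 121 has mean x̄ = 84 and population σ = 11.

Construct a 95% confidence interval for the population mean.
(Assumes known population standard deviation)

Confidence level: 95%, α = 0.05
z_0.025 = 1.960
SE = σ/√n = 11/√121 = 1.0000
Margin of error = 1.960 × 1.0000 = 1.9600
CI: x̄ ± margin = 84 ± 1.9600
CI: (82.0400, 85.9600)

Answer: (82.0400, 85.9600)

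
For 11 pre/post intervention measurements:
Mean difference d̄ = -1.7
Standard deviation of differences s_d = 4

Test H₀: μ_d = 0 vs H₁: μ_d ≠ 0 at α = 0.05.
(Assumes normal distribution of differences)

Answer: t = -1.4096, fail to reject H₀

Derivation:
df = n - 1 = 10
SE = s_d/√n = 4/√11 = 1.2060
t = d̄/SE = -1.7/1.2060 = -1.4096
Critical value: t_{0.025,10} = ±2.228
p-value ≈ 0.1890
Decision: fail to reject H₀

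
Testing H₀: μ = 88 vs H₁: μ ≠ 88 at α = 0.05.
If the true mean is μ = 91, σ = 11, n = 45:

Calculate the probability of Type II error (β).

Answer: β ≈ 0.5518

Derivation:
SE = σ/√n = 11/√45 = 1.6398
Critical values: μ₀ ± z_0.025×SE = 88 ± 1.960×1.6398
Acceptance region: (84.7860, 91.2140)
Under H₁ (μ = 91): z_high = (91.2140 - 91)/1.6398 = 0.1305, z_low = (84.7860 - 91)/1.6398 = -3.7895
β = P(not reject | H₁) = Φ(0.1305) - Φ(-3.7895) ≈ 0.5518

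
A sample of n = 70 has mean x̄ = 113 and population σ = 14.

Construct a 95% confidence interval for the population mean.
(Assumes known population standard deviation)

Answer: (109.7203, 116.2797)

Derivation:
Confidence level: 95%, α = 0.05
z_0.025 = 1.960
SE = σ/√n = 14/√70 = 1.6733
Margin of error = 1.960 × 1.6733 = 3.2797
CI: x̄ ± margin = 113 ± 3.2797
CI: (109.7203, 116.2797)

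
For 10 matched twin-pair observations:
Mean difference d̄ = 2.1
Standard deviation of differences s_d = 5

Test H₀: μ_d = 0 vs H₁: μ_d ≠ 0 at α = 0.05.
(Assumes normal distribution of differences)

Answer: t = 1.3282, fail to reject H₀

Derivation:
df = n - 1 = 9
SE = s_d/√n = 5/√10 = 1.5811
t = d̄/SE = 2.1/1.5811 = 1.3282
Critical value: t_{0.025,9} = ±2.262
p-value ≈ 0.2168
Decision: fail to reject H₀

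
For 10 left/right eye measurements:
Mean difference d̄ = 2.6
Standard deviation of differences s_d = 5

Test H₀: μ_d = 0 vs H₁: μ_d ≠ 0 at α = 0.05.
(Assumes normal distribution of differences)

df = n - 1 = 9
SE = s_d/√n = 5/√10 = 1.5811
t = d̄/SE = 2.6/1.5811 = 1.6444
Critical value: t_{0.025,9} = ±2.262
p-value ≈ 0.1345
Decision: fail to reject H₀

Answer: t = 1.6444, fail to reject H₀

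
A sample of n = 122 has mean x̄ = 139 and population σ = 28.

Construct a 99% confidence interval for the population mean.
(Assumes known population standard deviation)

Confidence level: 99%, α = 0.01
z_0.005 = 2.576
SE = σ/√n = 28/√122 = 2.5350
Margin of error = 2.576 × 2.5350 = 6.5302
CI: x̄ ± margin = 139 ± 6.5302
CI: (132.4698, 145.5302)

Answer: (132.4698, 145.5302)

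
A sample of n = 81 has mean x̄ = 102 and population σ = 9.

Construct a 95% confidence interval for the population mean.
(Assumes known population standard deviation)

Confidence level: 95%, α = 0.05
z_0.025 = 1.960
SE = σ/√n = 9/√81 = 1.0000
Margin of error = 1.960 × 1.0000 = 1.9600
CI: x̄ ± margin = 102 ± 1.9600
CI: (100.0400, 103.9600)

Answer: (100.0400, 103.9600)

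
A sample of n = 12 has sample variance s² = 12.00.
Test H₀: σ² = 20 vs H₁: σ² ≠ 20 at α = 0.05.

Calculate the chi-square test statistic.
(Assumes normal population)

Answer: χ² = 6.6000, fail to reject H₀

Derivation:
df = n - 1 = 11
χ² = (n-1)s²/σ₀² = 11×12.00/20 = 6.6000
Critical values: χ²_{0.975,11} = 3.816, χ²_{0.025,11} = 21.920
Rejection region: χ² < 3.816 or χ² > 21.920
Decision: fail to reject H₀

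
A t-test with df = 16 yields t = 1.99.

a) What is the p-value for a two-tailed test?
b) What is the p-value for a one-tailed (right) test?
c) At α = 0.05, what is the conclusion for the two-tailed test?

Answer: a) 0.0640, b) 0.0320, c) fail to reject H₀

Derivation:
Using t-distribution with df = 16:
a) Two-tailed: p = 2×P(T > 1.99) = 0.0640
b) One-tailed: p = P(T > 1.99) = 0.0320
c) 0.0640 ≥ 0.05, fail to reject H₀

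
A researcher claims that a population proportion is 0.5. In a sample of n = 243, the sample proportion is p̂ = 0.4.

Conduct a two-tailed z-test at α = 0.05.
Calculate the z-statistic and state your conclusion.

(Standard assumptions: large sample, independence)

H₀: p = 0.5, H₁: p ≠ 0.5
Standard error: SE = √(p₀(1-p₀)/n) = √(0.5×0.5/243) = 0.032075
z-statistic: z = (p̂ - p₀)/SE = (0.4 - 0.5)/0.032075 = -3.1177
Critical value: z_0.025 = ±1.960
p-value = 0.0018
Decision: reject H₀ at α = 0.05

Answer: z = -3.1177, reject H₀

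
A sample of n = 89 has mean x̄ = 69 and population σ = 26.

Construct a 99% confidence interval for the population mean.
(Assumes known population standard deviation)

Confidence level: 99%, α = 0.01
z_0.005 = 2.576
SE = σ/√n = 26/√89 = 2.7560
Margin of error = 2.576 × 2.7560 = 7.0995
CI: x̄ ± margin = 69 ± 7.0995
CI: (61.9005, 76.0995)

Answer: (61.9005, 76.0995)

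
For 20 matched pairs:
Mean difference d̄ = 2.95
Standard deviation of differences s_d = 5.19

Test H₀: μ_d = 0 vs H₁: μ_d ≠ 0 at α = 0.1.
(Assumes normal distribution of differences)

df = n - 1 = 19
SE = s_d/√n = 5.19/√20 = 1.1605
t = d̄/SE = 2.95/1.1605 = 2.5420
Critical value: t_{0.05,19} = ±1.729
p-value ≈ 0.0199
Decision: reject H₀

Answer: t = 2.5420, reject H₀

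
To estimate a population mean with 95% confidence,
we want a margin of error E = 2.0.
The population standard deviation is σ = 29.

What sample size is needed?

Answer: n = 808

Derivation:
z_0.025 = 1.960
n = (z×σ/E)² = (1.960×29/2.0)²
n = 807.6964
Round up: n = 808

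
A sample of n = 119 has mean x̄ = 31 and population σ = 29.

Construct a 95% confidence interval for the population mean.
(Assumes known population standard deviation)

Answer: (25.7895, 36.2105)

Derivation:
Confidence level: 95%, α = 0.05
z_0.025 = 1.960
SE = σ/√n = 29/√119 = 2.6584
Margin of error = 1.960 × 2.6584 = 5.2105
CI: x̄ ± margin = 31 ± 5.2105
CI: (25.7895, 36.2105)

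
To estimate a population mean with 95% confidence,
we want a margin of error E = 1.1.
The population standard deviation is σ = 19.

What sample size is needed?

z_0.025 = 1.960
n = (z×σ/E)² = (1.960×19/1.1)²
n = 1146.1302
Round up: n = 1147

Answer: n = 1147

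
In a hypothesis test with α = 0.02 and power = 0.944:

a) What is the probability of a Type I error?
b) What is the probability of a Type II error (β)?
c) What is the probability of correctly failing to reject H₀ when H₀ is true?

Answer: a) 0.02, b) 0.056, c) 0.98

Derivation:
a) Type I error probability = α = 0.02
b) Power = P(reject H₀ | H₁ true) = 1 - β = 0.944, so Type II error probability = β = 1 - Power = 0.056
c) P(fail to reject H₀ | H₀ true) = 1 - α = 0.98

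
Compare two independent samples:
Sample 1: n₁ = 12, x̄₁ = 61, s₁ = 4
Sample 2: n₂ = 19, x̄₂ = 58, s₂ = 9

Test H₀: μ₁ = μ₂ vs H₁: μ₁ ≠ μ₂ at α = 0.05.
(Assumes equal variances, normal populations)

Pooled variance: s²_p = [11×4² + 18×9²]/(29) = 56.3448
s_p = 7.5063
SE = s_p×√(1/n₁ + 1/n₂) = 7.5063×√(1/12 + 1/19) = 2.7678
t = (x̄₁ - x̄₂)/SE = (61 - 58)/2.7678 = 1.0839
df = 29, t-critical = ±2.045
Decision: fail to reject H₀

Answer: t = 1.0839, fail to reject H₀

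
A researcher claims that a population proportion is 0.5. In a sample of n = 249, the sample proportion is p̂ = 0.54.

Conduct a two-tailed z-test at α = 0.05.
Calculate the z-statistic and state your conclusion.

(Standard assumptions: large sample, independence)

H₀: p = 0.5, H₁: p ≠ 0.5
Standard error: SE = √(p₀(1-p₀)/n) = √(0.5×0.5/249) = 0.031686
z-statistic: z = (p̂ - p₀)/SE = (0.54 - 0.5)/0.031686 = 1.2624
Critical value: z_0.025 = ±1.960
p-value = 0.2068
Decision: fail to reject H₀ at α = 0.05

Answer: z = 1.2624, fail to reject H₀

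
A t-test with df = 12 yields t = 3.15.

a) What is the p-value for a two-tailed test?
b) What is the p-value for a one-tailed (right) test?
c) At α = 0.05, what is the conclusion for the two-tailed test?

Answer: a) 0.0084, b) 0.0042, c) reject H₀

Derivation:
Using t-distribution with df = 12:
a) Two-tailed: p = 2×P(T > 3.15) = 0.0084
b) One-tailed: p = P(T > 3.15) = 0.0042
c) 0.0084 < 0.05, reject H₀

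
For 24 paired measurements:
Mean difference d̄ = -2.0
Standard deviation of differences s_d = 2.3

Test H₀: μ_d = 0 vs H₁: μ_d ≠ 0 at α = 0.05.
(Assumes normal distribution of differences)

df = n - 1 = 23
SE = s_d/√n = 2.3/√24 = 0.4695
t = d̄/SE = -2.0/0.4695 = -4.2599
Critical value: t_{0.025,23} = ±2.069
p-value ≈ 0.0003
Decision: reject H₀

Answer: t = -4.2599, reject H₀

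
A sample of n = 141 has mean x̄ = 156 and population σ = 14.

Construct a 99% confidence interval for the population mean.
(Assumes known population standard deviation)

Answer: (152.9629, 159.0371)

Derivation:
Confidence level: 99%, α = 0.01
z_0.005 = 2.576
SE = σ/√n = 14/√141 = 1.1790
Margin of error = 2.576 × 1.1790 = 3.0371
CI: x̄ ± margin = 156 ± 3.0371
CI: (152.9629, 159.0371)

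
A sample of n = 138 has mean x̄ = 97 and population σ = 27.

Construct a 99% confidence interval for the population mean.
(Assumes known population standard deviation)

Answer: (91.0793, 102.9207)

Derivation:
Confidence level: 99%, α = 0.01
z_0.005 = 2.576
SE = σ/√n = 27/√138 = 2.2984
Margin of error = 2.576 × 2.2984 = 5.9207
CI: x̄ ± margin = 97 ± 5.9207
CI: (91.0793, 102.9207)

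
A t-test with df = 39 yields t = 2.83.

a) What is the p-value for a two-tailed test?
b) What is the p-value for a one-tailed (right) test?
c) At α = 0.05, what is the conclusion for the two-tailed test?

Answer: a) 0.0073, b) 0.0037, c) reject H₀

Derivation:
Using t-distribution with df = 39:
a) Two-tailed: p = 2×P(T > 2.83) = 0.0073
b) One-tailed: p = P(T > 2.83) = 0.0037
c) 0.0073 < 0.05, reject H₀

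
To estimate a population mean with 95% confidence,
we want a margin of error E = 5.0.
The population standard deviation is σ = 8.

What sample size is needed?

Answer: n = 10

Derivation:
z_0.025 = 1.960
n = (z×σ/E)² = (1.960×8/5.0)²
n = 9.8345
Round up: n = 10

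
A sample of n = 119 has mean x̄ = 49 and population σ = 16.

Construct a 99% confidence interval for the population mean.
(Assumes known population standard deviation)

Confidence level: 99%, α = 0.01
z_0.005 = 2.576
SE = σ/√n = 16/√119 = 1.4667
Margin of error = 2.576 × 1.4667 = 3.7782
CI: x̄ ± margin = 49 ± 3.7782
CI: (45.2218, 52.7782)

Answer: (45.2218, 52.7782)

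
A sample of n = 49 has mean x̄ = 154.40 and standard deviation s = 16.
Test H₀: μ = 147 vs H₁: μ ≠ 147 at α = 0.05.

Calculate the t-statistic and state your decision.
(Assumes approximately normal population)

Answer: t = 3.2375, reject H₀

Derivation:
df = n - 1 = 48
SE = s/√n = 16/√49 = 2.2857
t = (x̄ - μ₀)/SE = (154.40 - 147)/2.2857 = 3.2375
Critical value: t_{0.025,48} = ±2.011
p-value ≈ 0.0022
Decision: reject H₀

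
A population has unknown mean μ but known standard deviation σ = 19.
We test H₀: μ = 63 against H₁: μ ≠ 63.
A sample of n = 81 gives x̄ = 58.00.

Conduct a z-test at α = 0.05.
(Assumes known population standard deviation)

Answer: z = -2.3684, reject H₀

Derivation:
Standard error: SE = σ/√n = 19/√81 = 2.1111
z-statistic: z = (x̄ - μ₀)/SE = (58.00 - 63)/2.1111 = -2.3684
Critical value: ±1.960
p-value = 0.0179
Decision: reject H₀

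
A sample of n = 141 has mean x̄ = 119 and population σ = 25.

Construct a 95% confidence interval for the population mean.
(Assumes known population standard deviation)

Answer: (114.8734, 123.1266)

Derivation:
Confidence level: 95%, α = 0.05
z_0.025 = 1.960
SE = σ/√n = 25/√141 = 2.1054
Margin of error = 1.960 × 2.1054 = 4.1266
CI: x̄ ± margin = 119 ± 4.1266
CI: (114.8734, 123.1266)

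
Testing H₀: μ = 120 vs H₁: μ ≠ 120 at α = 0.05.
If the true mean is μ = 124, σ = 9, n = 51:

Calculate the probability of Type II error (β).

SE = σ/√n = 9/√51 = 1.2603
Critical values: μ₀ ± z_0.025×SE = 120 ± 1.960×1.2603
Acceptance region: (117.5298, 122.4702)
Under H₁ (μ = 124): z_high = (122.4702 - 124)/1.2603 = -1.2138, z_low = (117.5298 - 124)/1.2603 = -5.1339
β = P(not reject | H₁) = Φ(-1.2138) - Φ(-5.1339) ≈ 0.1124

Answer: β ≈ 0.1124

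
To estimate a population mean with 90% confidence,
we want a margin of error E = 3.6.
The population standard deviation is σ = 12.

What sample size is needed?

z_0.05 = 1.645
n = (z×σ/E)² = (1.645×12/3.6)²
n = 30.0669
Round up: n = 31

Answer: n = 31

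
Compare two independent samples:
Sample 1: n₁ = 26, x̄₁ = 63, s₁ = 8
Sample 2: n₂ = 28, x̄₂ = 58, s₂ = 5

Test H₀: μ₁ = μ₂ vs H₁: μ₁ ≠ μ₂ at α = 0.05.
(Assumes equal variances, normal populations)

Answer: t = 2.7756, reject H₀

Derivation:
Pooled variance: s²_p = [25×8² + 27×5²]/(52) = 43.7500
s_p = 6.6144
SE = s_p×√(1/n₁ + 1/n₂) = 6.6144×√(1/26 + 1/28) = 1.8014
t = (x̄₁ - x̄₂)/SE = (63 - 58)/1.8014 = 2.7756
df = 52, t-critical = ±2.007
Decision: reject H₀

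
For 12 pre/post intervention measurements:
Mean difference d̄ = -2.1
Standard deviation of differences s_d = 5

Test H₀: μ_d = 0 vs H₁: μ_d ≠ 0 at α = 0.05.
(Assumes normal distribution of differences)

df = n - 1 = 11
SE = s_d/√n = 5/√12 = 1.4434
t = d̄/SE = -2.1/1.4434 = -1.4549
Critical value: t_{0.025,11} = ±2.201
p-value ≈ 0.1736
Decision: fail to reject H₀

Answer: t = -1.4549, fail to reject H₀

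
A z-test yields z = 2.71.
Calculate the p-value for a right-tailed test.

For z = 2.71:
p = P(Z > 2.71) = 1 - Φ(2.71) = 0.0034

Answer: p-value ≈ 0.0034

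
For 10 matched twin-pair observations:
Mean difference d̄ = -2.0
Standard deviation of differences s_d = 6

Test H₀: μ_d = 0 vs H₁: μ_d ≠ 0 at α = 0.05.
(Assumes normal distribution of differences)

df = n - 1 = 9
SE = s_d/√n = 6/√10 = 1.8974
t = d̄/SE = -2.0/1.8974 = -1.0541
Critical value: t_{0.025,9} = ±2.262
p-value ≈ 0.3193
Decision: fail to reject H₀

Answer: t = -1.0541, fail to reject H₀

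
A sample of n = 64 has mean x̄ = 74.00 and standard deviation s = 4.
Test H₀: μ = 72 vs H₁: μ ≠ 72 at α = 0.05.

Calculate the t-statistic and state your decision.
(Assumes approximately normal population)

df = n - 1 = 63
SE = s/√n = 4/√64 = 0.5000
t = (x̄ - μ₀)/SE = (74.00 - 72)/0.5000 = 4.0000
Critical value: t_{0.025,63} = ±1.998
p-value ≈ 0.0002
Decision: reject H₀

Answer: t = 4.0000, reject H₀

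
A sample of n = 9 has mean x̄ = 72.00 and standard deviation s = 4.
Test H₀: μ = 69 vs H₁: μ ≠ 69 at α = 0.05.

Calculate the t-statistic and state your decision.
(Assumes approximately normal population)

Answer: t = 2.2501, fail to reject H₀

Derivation:
df = n - 1 = 8
SE = s/√n = 4/√9 = 1.3333
t = (x̄ - μ₀)/SE = (72.00 - 69)/1.3333 = 2.2501
Critical value: t_{0.025,8} = ±2.306
p-value ≈ 0.0546
Decision: fail to reject H₀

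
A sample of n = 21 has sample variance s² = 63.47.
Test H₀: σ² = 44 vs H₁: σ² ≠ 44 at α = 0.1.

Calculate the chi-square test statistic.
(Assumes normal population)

Answer: χ² = 28.8500, fail to reject H₀

Derivation:
df = n - 1 = 20
χ² = (n-1)s²/σ₀² = 20×63.47/44 = 28.8500
Critical values: χ²_{0.95,20} = 10.851, χ²_{0.05,20} = 31.410
Rejection region: χ² < 10.851 or χ² > 31.410
Decision: fail to reject H₀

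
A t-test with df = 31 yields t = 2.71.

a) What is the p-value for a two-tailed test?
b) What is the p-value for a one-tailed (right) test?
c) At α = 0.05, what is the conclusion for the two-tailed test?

Using t-distribution with df = 31:
a) Two-tailed: p = 2×P(T > 2.71) = 0.0109
b) One-tailed: p = P(T > 2.71) = 0.0054
c) 0.0109 < 0.05, reject H₀

Answer: a) 0.0109, b) 0.0054, c) reject H₀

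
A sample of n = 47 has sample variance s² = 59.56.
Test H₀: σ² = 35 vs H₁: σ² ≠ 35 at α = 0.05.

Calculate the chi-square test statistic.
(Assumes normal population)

df = n - 1 = 46
χ² = (n-1)s²/σ₀² = 46×59.56/35 = 78.2789
Critical values: χ²_{0.975,46} = 29.160, χ²_{0.025,46} = 66.617
Rejection region: χ² < 29.160 or χ² > 66.617
Decision: reject H₀

Answer: χ² = 78.2789, reject H₀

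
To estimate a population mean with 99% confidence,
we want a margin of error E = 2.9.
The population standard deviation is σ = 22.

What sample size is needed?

Answer: n = 382

Derivation:
z_0.005 = 2.576
n = (z×σ/E)² = (2.576×22/2.9)²
n = 381.8925
Round up: n = 382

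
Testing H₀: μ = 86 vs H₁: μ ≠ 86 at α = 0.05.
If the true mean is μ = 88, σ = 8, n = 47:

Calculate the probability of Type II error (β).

SE = σ/√n = 8/√47 = 1.1669
Critical values: μ₀ ± z_0.025×SE = 86 ± 1.960×1.1669
Acceptance region: (83.7129, 88.2871)
Under H₁ (μ = 88): z_high = (88.2871 - 88)/1.1669 = 0.2460, z_low = (83.7129 - 88)/1.1669 = -3.6739
β = P(not reject | H₁) = Φ(0.2460) - Φ(-3.6739) ≈ 0.5970

Answer: β ≈ 0.5970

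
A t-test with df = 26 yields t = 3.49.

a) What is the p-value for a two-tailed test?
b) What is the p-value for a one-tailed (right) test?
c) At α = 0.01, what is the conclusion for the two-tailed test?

Using t-distribution with df = 26:
a) Two-tailed: p = 2×P(T > 3.49) = 0.0017
b) One-tailed: p = P(T > 3.49) = 0.0009
c) 0.0017 < 0.01, reject H₀

Answer: a) 0.0017, b) 0.0009, c) reject H₀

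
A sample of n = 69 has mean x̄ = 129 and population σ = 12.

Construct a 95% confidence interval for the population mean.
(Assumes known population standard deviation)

Confidence level: 95%, α = 0.05
z_0.025 = 1.960
SE = σ/√n = 12/√69 = 1.4446
Margin of error = 1.960 × 1.4446 = 2.8314
CI: x̄ ± margin = 129 ± 2.8314
CI: (126.1686, 131.8314)

Answer: (126.1686, 131.8314)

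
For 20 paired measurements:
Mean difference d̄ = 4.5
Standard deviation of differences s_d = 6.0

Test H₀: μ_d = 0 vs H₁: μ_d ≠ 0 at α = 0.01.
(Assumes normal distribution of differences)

df = n - 1 = 19
SE = s_d/√n = 6.0/√20 = 1.3416
t = d̄/SE = 4.5/1.3416 = 3.3542
Critical value: t_{0.005,19} = ±2.861
p-value ≈ 0.0033
Decision: reject H₀

Answer: t = 3.3542, reject H₀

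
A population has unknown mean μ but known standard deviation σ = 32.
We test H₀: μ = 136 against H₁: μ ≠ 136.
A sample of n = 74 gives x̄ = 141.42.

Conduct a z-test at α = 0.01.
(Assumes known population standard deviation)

Standard error: SE = σ/√n = 32/√74 = 3.7199
z-statistic: z = (x̄ - μ₀)/SE = (141.42 - 136)/3.7199 = 1.4570
Critical value: ±2.576
p-value = 0.1451
Decision: fail to reject H₀

Answer: z = 1.4570, fail to reject H₀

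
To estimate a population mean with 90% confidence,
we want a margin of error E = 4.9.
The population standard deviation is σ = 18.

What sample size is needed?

z_0.05 = 1.645
n = (z×σ/E)² = (1.645×18/4.9)²
n = 36.5161
Round up: n = 37

Answer: n = 37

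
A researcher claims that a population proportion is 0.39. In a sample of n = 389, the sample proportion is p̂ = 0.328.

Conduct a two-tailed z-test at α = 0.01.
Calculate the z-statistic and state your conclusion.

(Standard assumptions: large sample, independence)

Answer: z = -2.5071, fail to reject H₀

Derivation:
H₀: p = 0.39, H₁: p ≠ 0.39
Standard error: SE = √(p₀(1-p₀)/n) = √(0.39×0.61/389) = 0.024730
z-statistic: z = (p̂ - p₀)/SE = (0.328 - 0.39)/0.024730 = -2.5071
Critical value: z_0.005 = ±2.576
p-value = 0.0122
Decision: fail to reject H₀ at α = 0.01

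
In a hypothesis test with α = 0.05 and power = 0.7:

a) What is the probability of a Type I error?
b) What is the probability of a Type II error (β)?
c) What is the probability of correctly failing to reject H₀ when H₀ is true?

a) Type I error probability = α = 0.05
b) Power = P(reject H₀ | H₁ true) = 1 - β = 0.7, so Type II error probability = β = 1 - Power = 0.3
c) P(fail to reject H₀ | H₀ true) = 1 - α = 0.95

Answer: a) 0.05, b) 0.3, c) 0.95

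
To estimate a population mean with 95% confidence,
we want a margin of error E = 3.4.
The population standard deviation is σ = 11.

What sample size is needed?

z_0.025 = 1.960
n = (z×σ/E)² = (1.960×11/3.4)²
n = 40.2105
Round up: n = 41

Answer: n = 41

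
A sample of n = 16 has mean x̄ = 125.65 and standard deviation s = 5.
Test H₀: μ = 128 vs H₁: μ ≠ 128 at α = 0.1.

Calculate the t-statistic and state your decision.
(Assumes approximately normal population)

df = n - 1 = 15
SE = s/√n = 5/√16 = 1.2500
t = (x̄ - μ₀)/SE = (125.65 - 128)/1.2500 = -1.8800
Critical value: t_{0.05,15} = ±1.753
p-value ≈ 0.0797
Decision: reject H₀

Answer: t = -1.8800, reject H₀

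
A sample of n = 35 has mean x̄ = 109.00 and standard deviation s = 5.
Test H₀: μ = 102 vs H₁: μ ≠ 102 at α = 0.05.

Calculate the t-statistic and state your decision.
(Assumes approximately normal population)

df = n - 1 = 34
SE = s/√n = 5/√35 = 0.8452
t = (x̄ - μ₀)/SE = (109.00 - 102)/0.8452 = 8.2821
Critical value: t_{0.025,34} = ±2.032
p-value < 0.0001
Decision: reject H₀

Answer: t = 8.2821, reject H₀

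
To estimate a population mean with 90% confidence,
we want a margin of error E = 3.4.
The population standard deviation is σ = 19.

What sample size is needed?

Answer: n = 85

Derivation:
z_0.05 = 1.645
n = (z×σ/E)² = (1.645×19/3.4)²
n = 84.5048
Round up: n = 85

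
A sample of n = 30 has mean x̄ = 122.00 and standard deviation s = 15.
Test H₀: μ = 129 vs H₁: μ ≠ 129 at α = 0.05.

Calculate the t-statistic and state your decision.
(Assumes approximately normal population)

df = n - 1 = 29
SE = s/√n = 15/√30 = 2.7386
t = (x̄ - μ₀)/SE = (122.00 - 129)/2.7386 = -2.5561
Critical value: t_{0.025,29} = ±2.045
p-value ≈ 0.0161
Decision: reject H₀

Answer: t = -2.5561, reject H₀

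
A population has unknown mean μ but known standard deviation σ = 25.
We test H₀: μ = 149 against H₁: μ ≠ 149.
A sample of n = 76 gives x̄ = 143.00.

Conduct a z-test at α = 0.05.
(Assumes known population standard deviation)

Answer: z = -2.0923, reject H₀

Derivation:
Standard error: SE = σ/√n = 25/√76 = 2.8677
z-statistic: z = (x̄ - μ₀)/SE = (143.00 - 149)/2.8677 = -2.0923
Critical value: ±1.960
p-value = 0.0364
Decision: reject H₀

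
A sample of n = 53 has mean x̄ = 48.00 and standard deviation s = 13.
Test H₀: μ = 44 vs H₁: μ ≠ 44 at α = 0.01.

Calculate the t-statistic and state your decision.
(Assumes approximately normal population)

Answer: t = 2.2400, fail to reject H₀

Derivation:
df = n - 1 = 52
SE = s/√n = 13/√53 = 1.7857
t = (x̄ - μ₀)/SE = (48.00 - 44)/1.7857 = 2.2400
Critical value: t_{0.005,52} = ±2.674
p-value ≈ 0.0294
Decision: fail to reject H₀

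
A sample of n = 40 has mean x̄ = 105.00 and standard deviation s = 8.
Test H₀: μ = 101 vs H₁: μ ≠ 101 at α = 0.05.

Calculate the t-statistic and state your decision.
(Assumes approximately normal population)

df = n - 1 = 39
SE = s/√n = 8/√40 = 1.2649
t = (x̄ - μ₀)/SE = (105.00 - 101)/1.2649 = 3.1623
Critical value: t_{0.025,39} = ±2.023
p-value ≈ 0.0030
Decision: reject H₀

Answer: t = 3.1623, reject H₀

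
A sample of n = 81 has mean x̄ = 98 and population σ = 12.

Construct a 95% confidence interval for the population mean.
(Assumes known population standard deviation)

Answer: (95.3867, 100.6133)

Derivation:
Confidence level: 95%, α = 0.05
z_0.025 = 1.960
SE = σ/√n = 12/√81 = 1.3333
Margin of error = 1.960 × 1.3333 = 2.6133
CI: x̄ ± margin = 98 ± 2.6133
CI: (95.3867, 100.6133)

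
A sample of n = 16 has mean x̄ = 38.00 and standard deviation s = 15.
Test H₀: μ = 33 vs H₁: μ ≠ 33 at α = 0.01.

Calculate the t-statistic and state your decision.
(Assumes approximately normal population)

Answer: t = 1.3333, fail to reject H₀

Derivation:
df = n - 1 = 15
SE = s/√n = 15/√16 = 3.7500
t = (x̄ - μ₀)/SE = (38.00 - 33)/3.7500 = 1.3333
Critical value: t_{0.005,15} = ±2.947
p-value ≈ 0.2023
Decision: fail to reject H₀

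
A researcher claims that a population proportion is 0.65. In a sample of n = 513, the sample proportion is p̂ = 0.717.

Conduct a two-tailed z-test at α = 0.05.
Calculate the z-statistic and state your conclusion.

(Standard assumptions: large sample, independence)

Answer: z = 3.1815, reject H₀

Derivation:
H₀: p = 0.65, H₁: p ≠ 0.65
Standard error: SE = √(p₀(1-p₀)/n) = √(0.65×0.35/513) = 0.021059
z-statistic: z = (p̂ - p₀)/SE = (0.717 - 0.65)/0.021059 = 3.1815
Critical value: z_0.025 = ±1.960
p-value = 0.0015
Decision: reject H₀ at α = 0.05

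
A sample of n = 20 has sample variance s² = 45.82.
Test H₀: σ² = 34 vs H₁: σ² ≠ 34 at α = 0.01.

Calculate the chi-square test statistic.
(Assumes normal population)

df = n - 1 = 19
χ² = (n-1)s²/σ₀² = 19×45.82/34 = 25.6053
Critical values: χ²_{0.995,19} = 6.844, χ²_{0.005,19} = 38.582
Rejection region: χ² < 6.844 or χ² > 38.582
Decision: fail to reject H₀

Answer: χ² = 25.6053, fail to reject H₀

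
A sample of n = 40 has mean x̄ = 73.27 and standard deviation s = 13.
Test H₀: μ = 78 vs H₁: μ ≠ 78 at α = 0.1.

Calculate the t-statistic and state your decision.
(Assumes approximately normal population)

df = n - 1 = 39
SE = s/√n = 13/√40 = 2.0555
t = (x̄ - μ₀)/SE = (73.27 - 78)/2.0555 = -2.3011
Critical value: t_{0.05,39} = ±1.685
p-value ≈ 0.0268
Decision: reject H₀

Answer: t = -2.3011, reject H₀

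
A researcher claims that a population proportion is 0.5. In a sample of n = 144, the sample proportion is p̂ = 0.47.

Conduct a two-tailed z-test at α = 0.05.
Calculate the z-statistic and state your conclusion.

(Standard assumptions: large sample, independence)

Answer: z = -0.7200, fail to reject H₀

Derivation:
H₀: p = 0.5, H₁: p ≠ 0.5
Standard error: SE = √(p₀(1-p₀)/n) = √(0.5×0.5/144) = 0.041667
z-statistic: z = (p̂ - p₀)/SE = (0.47 - 0.5)/0.041667 = -0.7200
Critical value: z_0.025 = ±1.960
p-value = 0.4715
Decision: fail to reject H₀ at α = 0.05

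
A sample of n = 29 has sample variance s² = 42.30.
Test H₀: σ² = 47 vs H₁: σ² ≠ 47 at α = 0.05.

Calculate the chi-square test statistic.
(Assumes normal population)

Answer: χ² = 25.2000, fail to reject H₀

Derivation:
df = n - 1 = 28
χ² = (n-1)s²/σ₀² = 28×42.30/47 = 25.2000
Critical values: χ²_{0.975,28} = 15.308, χ²_{0.025,28} = 44.461
Rejection region: χ² < 15.308 or χ² > 44.461
Decision: fail to reject H₀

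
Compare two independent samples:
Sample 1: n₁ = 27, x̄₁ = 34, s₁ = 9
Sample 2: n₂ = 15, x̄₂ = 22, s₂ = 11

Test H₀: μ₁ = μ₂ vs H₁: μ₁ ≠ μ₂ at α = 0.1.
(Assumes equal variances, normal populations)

Answer: t = 3.8231, reject H₀

Derivation:
Pooled variance: s²_p = [26×9² + 14×11²]/(40) = 95.0000
s_p = 9.7468
SE = s_p×√(1/n₁ + 1/n₂) = 9.7468×√(1/27 + 1/15) = 3.1388
t = (x̄₁ - x̄₂)/SE = (34 - 22)/3.1388 = 3.8231
df = 40, t-critical = ±1.684
Decision: reject H₀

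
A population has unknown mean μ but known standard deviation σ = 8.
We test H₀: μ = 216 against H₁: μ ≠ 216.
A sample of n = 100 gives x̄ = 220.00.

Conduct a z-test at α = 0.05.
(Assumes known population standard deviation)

Standard error: SE = σ/√n = 8/√100 = 0.8000
z-statistic: z = (x̄ - μ₀)/SE = (220.00 - 216)/0.8000 = 5.0000
Critical value: ±1.960
p-value < 0.0001
Decision: reject H₀

Answer: z = 5.0000, reject H₀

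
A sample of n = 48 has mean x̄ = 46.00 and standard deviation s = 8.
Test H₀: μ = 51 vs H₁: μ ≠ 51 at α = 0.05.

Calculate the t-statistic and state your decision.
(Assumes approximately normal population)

df = n - 1 = 47
SE = s/√n = 8/√48 = 1.1547
t = (x̄ - μ₀)/SE = (46.00 - 51)/1.1547 = -4.3301
Critical value: t_{0.025,47} = ±2.012
p-value ≈ 0.0001
Decision: reject H₀

Answer: t = -4.3301, reject H₀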